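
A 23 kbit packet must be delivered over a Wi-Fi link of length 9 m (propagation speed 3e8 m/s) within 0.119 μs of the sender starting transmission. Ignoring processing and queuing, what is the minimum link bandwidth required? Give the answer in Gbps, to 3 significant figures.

258 Gbps

Propagation delay = 9 / 300000000 = 0.03 μs.
Transmission budget = 0.119 − 0.03 = 0.089 μs.
R ≥ L / t_tx = 23000 bits / 8.9e-08 s = 258 Gbps.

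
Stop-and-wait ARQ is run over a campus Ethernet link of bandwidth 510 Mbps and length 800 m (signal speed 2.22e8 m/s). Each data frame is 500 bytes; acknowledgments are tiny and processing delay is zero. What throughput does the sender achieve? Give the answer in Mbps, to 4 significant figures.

265.8 Mbps

t_tx = L/R = 4000/510000000 = 7.84314e-06 s.
t_prop = 800/2.22e+08 = 3.6036e-06 s; RTT = 7.20721e-06 s.
Cycle = t_tx + RTT = 1.50503e-05 s.
Throughput = L / cycle = 4000 / 1.50503e-05 = 265.8 Mbps.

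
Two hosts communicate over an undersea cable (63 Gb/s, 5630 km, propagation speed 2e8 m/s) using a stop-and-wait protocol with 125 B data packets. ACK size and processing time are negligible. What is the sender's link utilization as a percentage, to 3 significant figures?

t_tx = L/R = 1000/63000000000 = 1.5873e-08 s.
t_prop = 5630000/200000000 = 0.02815 s; RTT = 0.0563 s.
Cycle = t_tx + RTT = 0.0563 s.
Utilization = t_tx / cycle = 1.5873e-08/0.0563 = 0.0000282 %.

0.0000282 %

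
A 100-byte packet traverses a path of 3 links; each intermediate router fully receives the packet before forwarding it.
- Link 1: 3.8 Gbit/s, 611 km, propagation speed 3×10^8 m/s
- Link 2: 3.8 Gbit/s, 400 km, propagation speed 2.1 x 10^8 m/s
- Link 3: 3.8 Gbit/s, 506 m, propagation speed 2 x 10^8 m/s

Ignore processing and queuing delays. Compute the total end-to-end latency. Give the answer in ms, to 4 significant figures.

3.945 ms

L = 100 × 8 = 800 bits.
Transmission delay per hop = L/R = 800/3800000000 = 0.000210526 ms; 3 hops → 0.000631579 ms.
Propagation delays (d/s per hop): 2.03667, 1.90476, 0.00253 ms; sum = 3.94396 ms.
End-to-end = 3.945 ms.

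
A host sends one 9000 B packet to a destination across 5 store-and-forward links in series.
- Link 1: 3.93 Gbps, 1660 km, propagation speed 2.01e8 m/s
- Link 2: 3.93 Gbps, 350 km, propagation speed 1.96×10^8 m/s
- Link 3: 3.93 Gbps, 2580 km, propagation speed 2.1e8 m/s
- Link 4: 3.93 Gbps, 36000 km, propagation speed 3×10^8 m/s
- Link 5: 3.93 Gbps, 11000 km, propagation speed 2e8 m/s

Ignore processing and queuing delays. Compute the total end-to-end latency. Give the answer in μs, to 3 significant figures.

L = 9000 × 8 = 72000 bits.
Transmission delay per hop = L/R = 72000/3930000000 = 18.3206 μs; 5 hops → 91.6031 μs.
Propagation delays (d/s per hop): 8258.71, 1785.71, 12285.7, 120000, 55000 μs; sum = 197330 μs.
End-to-end = 197000 μs.

197000 μs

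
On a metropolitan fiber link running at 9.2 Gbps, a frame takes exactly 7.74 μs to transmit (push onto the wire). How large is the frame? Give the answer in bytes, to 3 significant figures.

8900 bytes

L = R × t_tx = 9200000000 b/s × 7.74e-06 s = 71208 bits.
In bytes: 71208 / 8 = 8900 bytes.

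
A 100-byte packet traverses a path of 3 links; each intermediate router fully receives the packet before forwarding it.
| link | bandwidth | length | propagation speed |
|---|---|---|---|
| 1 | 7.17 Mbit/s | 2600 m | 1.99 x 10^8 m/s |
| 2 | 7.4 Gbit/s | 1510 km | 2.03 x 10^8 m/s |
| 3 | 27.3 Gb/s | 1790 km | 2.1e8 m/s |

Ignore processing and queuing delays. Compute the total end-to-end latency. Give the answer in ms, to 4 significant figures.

16.09 ms

L = 100 × 8 = 800 bits.
Transmission delays (L/R per hop): 0.111576, 0.000108108, 2.9304e-05 ms; sum = 0.111713 ms.
Propagation delays (d/s per hop): 0.0130653, 7.43842, 8.52381 ms; sum = 15.9753 ms.
End-to-end = 16.09 ms.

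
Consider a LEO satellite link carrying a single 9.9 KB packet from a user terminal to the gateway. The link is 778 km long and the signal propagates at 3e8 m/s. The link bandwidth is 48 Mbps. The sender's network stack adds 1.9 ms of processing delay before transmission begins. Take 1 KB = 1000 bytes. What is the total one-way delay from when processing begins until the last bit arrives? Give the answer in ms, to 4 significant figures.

6.143 ms

L = 79200 bits.
Transmission delay = L/R = 79200 / 48000000 = 1.65 ms.
Propagation delay = d/s = 778000 m / 300000000 m/s = 2.59333 ms.
Plus processing delay 1.9 ms = 1.9 ms.
Total = 6.143 ms.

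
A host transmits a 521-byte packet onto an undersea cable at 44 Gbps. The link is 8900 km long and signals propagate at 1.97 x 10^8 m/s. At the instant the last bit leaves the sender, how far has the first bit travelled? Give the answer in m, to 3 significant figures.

18.7 m

t_tx = L/R = 4168/44000000000 = 9.47273e-08 s.
Distance = s × t_tx = 197000000 × 9.47273e-08 = 18.7 m.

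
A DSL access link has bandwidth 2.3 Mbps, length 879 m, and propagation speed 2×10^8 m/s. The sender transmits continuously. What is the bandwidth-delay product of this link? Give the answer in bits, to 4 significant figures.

Propagation delay = 879 / 200000000 = 4.395e-06 s.
BDP = R × t_prop = 2300000 × 4.395e-06 = 10.1085 bits.

10.11 bits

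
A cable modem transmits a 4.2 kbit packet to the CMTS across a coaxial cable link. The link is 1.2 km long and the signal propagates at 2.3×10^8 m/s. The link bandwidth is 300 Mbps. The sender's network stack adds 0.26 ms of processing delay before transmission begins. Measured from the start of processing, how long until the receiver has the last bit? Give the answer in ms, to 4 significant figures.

L = 4200 bits.
Transmission delay = L/R = 4200 / 300000000 = 0.014 ms.
Propagation delay = d/s = 1200 m / 2.3e+08 m/s = 0.00521739 ms.
Plus processing delay 0.26 ms = 0.26 ms.
Total = 0.2792 ms.

0.2792 ms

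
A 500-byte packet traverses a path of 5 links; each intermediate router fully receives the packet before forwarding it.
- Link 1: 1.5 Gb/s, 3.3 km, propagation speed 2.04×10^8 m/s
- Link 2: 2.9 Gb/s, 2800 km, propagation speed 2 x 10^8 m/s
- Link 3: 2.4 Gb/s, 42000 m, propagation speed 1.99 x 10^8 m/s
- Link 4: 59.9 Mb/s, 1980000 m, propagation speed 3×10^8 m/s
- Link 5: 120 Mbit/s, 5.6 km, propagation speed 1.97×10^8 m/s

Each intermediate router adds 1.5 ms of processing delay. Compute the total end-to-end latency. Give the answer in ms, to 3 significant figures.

27.0 ms

L = 500 × 8 = 4000 bits.
Transmission delays (L/R per hop): 0.00266667, 0.00137931, 0.00166667, 0.066778, 0.0333333 ms; sum = 0.105824 ms.
Propagation delays (d/s per hop): 0.0161765, 14, 0.211055, 6.6, 0.0284264 ms; sum = 20.8557 ms.
Processing at 4 router(s): 4 × 1.5 ms = 6 ms.
End-to-end = 27.0 ms.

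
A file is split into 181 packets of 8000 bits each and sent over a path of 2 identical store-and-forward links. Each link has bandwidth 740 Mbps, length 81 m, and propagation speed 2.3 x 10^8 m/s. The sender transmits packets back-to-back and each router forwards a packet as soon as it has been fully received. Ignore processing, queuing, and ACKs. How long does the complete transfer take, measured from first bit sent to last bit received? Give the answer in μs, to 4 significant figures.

1968 μs

Per-hop transmission t_tx = L/R = 8000/740000000 = 10.8108 μs.
Per-hop propagation t_prop = 81/2.3e+08 = 0.352174 μs.
Pipeline fill: first packet needs 2·t_tx to clear all hops; remaining 180 packets each add one t_tx.
Total = (2+181-1)·t_tx + 2·t_prop = 182·10.8108 + 2·0.352174 = 1968 μs.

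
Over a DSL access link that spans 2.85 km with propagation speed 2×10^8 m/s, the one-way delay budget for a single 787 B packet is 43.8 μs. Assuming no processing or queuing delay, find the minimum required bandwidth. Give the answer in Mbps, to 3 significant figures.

L = 6296 bits.
Propagation delay = 2850 / 200000000 = 14.25 μs.
Transmission budget = 43.8 − 14.25 = 29.55 μs.
R ≥ L / t_tx = 6296 bits / 2.955e-05 s = 213 Mbps.

213 Mbps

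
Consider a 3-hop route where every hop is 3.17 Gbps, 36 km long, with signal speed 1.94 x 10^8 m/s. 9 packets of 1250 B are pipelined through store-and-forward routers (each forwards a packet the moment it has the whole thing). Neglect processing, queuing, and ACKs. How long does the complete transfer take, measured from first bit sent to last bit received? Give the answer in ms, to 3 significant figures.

Per-hop transmission t_tx = L/R = 10000/3170000000 = 0.00315457 ms.
Per-hop propagation t_prop = 36000/194000000 = 0.185567 ms.
Pipeline fill: first packet needs 3·t_tx to clear all hops; remaining 8 packets each add one t_tx.
Total = (3+9-1)·t_tx + 3·t_prop = 11·0.00315457 + 3·0.185567 = 0.591 ms.

0.591 ms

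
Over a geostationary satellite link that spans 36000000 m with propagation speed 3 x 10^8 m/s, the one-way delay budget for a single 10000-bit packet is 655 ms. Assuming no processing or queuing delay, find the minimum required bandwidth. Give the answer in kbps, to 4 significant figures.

Propagation delay = 36000000 / 300000000 = 120 ms.
Transmission budget = 655 − 120 = 535 ms.
R ≥ L / t_tx = 10000 bits / 0.535 s = 18.69 kbps.

18.69 kbps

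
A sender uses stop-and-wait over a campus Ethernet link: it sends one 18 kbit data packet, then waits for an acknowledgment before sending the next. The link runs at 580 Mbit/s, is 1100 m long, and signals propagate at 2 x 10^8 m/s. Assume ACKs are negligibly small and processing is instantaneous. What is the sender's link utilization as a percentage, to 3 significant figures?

73.8 %

t_tx = L/R = 18000/580000000 = 3.10345e-05 s.
t_prop = 1100/200000000 = 5.5e-06 s; RTT = 1.1e-05 s.
Cycle = t_tx + RTT = 4.20345e-05 s.
Utilization = t_tx / cycle = 3.10345e-05/4.20345e-05 = 73.8 %.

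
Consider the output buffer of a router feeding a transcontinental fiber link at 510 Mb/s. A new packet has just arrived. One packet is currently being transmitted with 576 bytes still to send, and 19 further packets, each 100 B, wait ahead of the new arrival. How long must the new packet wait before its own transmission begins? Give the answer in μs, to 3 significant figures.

38.8 μs

Each queued packet: L/R = 800/510000000 = 1.56863 μs.
19 queued → 29.8039 μs.
Plus remaining 4608 bits of current packet: 9.03529 μs.
Queuing delay = 38.8 μs.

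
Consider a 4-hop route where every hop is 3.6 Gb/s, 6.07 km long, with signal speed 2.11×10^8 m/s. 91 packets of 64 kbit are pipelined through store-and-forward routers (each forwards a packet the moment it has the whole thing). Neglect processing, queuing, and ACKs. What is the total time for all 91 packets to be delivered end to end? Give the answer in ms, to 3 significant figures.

1.79 ms

Per-hop transmission t_tx = L/R = 64000/3600000000 = 0.0177778 ms.
Per-hop propagation t_prop = 6070/211000000 = 0.0287678 ms.
Pipeline fill: first packet needs 4·t_tx to clear all hops; remaining 90 packets each add one t_tx.
Total = (4+91-1)·t_tx + 4·t_prop = 94·0.0177778 + 4·0.0287678 = 1.79 ms.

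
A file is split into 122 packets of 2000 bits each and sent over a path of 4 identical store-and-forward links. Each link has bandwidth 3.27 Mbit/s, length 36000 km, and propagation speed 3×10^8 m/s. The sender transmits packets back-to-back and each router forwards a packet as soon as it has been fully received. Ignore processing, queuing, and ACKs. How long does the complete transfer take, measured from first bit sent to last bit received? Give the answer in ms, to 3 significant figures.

Per-hop transmission t_tx = L/R = 2000/3270000 = 0.611621 ms.
Per-hop propagation t_prop = 36000000/300000000 = 120 ms.
Pipeline fill: first packet needs 4·t_tx to clear all hops; remaining 121 packets each add one t_tx.
Total = (4+122-1)·t_tx + 4·t_prop = 125·0.611621 + 4·120 = 556 ms.

556 ms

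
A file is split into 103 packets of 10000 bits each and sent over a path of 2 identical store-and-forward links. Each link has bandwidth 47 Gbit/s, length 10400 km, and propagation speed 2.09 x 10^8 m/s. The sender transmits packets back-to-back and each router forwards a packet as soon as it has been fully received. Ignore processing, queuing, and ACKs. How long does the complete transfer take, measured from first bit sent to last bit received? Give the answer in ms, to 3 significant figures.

Per-hop transmission t_tx = L/R = 10000/47000000000 = 0.000212766 ms.
Per-hop propagation t_prop = 10400000/209000000 = 49.7608 ms.
Pipeline fill: first packet needs 2·t_tx to clear all hops; remaining 102 packets each add one t_tx.
Total = (2+103-1)·t_tx + 2·t_prop = 104·0.000212766 + 2·49.7608 = 99.5 ms.

99.5 ms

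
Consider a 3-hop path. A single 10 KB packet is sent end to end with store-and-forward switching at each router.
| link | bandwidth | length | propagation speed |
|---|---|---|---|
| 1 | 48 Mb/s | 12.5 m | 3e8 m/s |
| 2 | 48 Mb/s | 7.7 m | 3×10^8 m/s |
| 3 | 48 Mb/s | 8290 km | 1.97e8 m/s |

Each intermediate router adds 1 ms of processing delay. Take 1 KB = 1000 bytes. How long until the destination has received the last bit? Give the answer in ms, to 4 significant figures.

49.08 ms

L = 80000 bits.
Transmission delay per hop = L/R = 80000/48000000 = 1.66667 ms; 3 hops → 5 ms.
Propagation delays (d/s per hop): 4.16667e-05, 2.56667e-05, 42.0812 ms; sum = 42.0813 ms.
Processing at 2 router(s): 2 × 1 ms = 2 ms.
End-to-end = 49.08 ms.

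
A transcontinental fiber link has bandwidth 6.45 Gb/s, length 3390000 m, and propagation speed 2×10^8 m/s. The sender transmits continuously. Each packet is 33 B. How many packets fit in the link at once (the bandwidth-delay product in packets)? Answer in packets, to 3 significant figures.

414000 packets

Propagation delay = 3390000 / 200000000 = 0.01695 s.
BDP = R × t_prop = 6450000000 × 0.01695 = 109328000 bits.
In packets of 264 bits: 414000 packets.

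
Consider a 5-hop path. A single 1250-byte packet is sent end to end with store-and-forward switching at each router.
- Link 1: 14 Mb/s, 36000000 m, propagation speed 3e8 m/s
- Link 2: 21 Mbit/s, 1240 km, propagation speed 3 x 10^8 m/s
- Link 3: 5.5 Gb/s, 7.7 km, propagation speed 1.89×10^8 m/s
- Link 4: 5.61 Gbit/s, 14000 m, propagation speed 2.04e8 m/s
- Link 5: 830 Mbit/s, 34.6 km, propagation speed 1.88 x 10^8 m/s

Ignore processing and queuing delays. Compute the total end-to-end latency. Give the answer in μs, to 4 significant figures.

125600 μs

L = 1250 × 8 = 10000 bits.
Transmission delays (L/R per hop): 714.286, 476.19, 1.81818, 1.78253, 12.0482 μs; sum = 1206.13 μs.
Propagation delays (d/s per hop): 120000, 4133.33, 40.7407, 68.6275, 184.043 μs; sum = 124427 μs.
End-to-end = 125600 μs.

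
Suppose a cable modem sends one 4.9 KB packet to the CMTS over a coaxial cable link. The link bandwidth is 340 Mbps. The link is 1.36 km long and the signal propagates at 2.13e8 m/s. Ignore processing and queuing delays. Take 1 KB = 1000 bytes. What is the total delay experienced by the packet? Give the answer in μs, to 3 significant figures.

L = 39200 bits.
Transmission delay = L/R = 39200 / 340000000 = 115.294 μs.
Propagation delay = d/s = 1360 m / 213000000 m/s = 6.38498 μs.
Total = 122 μs.

122 μs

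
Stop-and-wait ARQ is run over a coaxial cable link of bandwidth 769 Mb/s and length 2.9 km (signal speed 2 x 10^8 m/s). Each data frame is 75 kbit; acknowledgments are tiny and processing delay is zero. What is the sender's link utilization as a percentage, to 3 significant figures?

77.1 %

t_tx = L/R = 75000/769000000 = 9.75293e-05 s.
t_prop = 2900/200000000 = 1.45e-05 s; RTT = 2.9e-05 s.
Cycle = t_tx + RTT = 0.000126529 s.
Utilization = t_tx / cycle = 9.75293e-05/0.000126529 = 77.1 %.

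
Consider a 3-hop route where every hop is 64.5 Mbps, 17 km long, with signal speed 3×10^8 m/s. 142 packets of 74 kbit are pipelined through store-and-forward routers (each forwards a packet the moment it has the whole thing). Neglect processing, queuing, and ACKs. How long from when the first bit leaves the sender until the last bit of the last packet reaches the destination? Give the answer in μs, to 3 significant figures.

165000 μs

Per-hop transmission t_tx = L/R = 74000/64500000 = 1147.29 μs.
Per-hop propagation t_prop = 17000/300000000 = 56.6667 μs.
Pipeline fill: first packet needs 3·t_tx to clear all hops; remaining 141 packets each add one t_tx.
Total = (3+142-1)·t_tx + 3·t_prop = 144·1147.29 + 3·56.6667 = 165000 μs.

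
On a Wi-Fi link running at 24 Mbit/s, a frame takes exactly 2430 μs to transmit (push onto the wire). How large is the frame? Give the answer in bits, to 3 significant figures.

58300 bits

L = R × t_tx = 24000000 b/s × 0.00243 s = 58320 bits.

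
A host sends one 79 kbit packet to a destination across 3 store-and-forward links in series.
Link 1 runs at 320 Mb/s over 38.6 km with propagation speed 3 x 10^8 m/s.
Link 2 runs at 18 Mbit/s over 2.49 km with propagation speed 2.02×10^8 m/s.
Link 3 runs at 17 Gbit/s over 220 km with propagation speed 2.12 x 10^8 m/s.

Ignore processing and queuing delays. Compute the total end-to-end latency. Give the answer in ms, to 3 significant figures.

5.82 ms

L = 79000 bits.
Transmission delays (L/R per hop): 0.246875, 4.38889, 0.00464706 ms; sum = 4.64041 ms.
Propagation delays (d/s per hop): 0.128667, 0.0123267, 1.03774 ms; sum = 1.17873 ms.
End-to-end = 5.82 ms.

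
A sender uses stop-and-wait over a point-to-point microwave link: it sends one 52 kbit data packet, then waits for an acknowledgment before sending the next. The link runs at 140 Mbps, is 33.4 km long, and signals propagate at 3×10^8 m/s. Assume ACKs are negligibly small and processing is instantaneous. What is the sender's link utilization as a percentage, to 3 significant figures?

t_tx = L/R = 52000/140000000 = 0.000371429 s.
t_prop = 33400/300000000 = 0.000111333 s; RTT = 0.000222667 s.
Cycle = t_tx + RTT = 0.000594095 s.
Utilization = t_tx / cycle = 0.000371429/0.000594095 = 62.5 %.

62.5 %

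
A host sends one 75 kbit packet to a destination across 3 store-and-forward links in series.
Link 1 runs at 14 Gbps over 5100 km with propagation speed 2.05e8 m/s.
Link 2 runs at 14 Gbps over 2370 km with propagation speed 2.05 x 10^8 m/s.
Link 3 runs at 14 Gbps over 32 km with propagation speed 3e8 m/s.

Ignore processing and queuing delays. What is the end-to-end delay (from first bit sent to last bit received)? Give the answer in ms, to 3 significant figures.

L = 75000 bits.
Transmission delay per hop = L/R = 75000/14000000000 = 0.00535714 ms; 3 hops → 0.0160714 ms.
Propagation delays (d/s per hop): 24.878, 11.561, 0.106667 ms; sum = 36.5457 ms.
End-to-end = 36.6 ms.

36.6 ms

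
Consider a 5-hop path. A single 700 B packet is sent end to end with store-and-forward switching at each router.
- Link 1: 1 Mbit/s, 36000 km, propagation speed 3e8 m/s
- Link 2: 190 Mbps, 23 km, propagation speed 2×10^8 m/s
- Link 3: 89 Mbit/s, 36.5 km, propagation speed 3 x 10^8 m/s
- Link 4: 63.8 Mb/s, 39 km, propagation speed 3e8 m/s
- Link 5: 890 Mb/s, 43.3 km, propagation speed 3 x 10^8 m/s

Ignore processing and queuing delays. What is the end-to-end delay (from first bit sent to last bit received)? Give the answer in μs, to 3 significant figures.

L = 700 × 8 = 5600 bits.
Transmission delays (L/R per hop): 5600, 29.4737, 62.9213, 87.7743, 6.29213 μs; sum = 5786.46 μs.
Propagation delays (d/s per hop): 120000, 115, 121.667, 130, 144.333 μs; sum = 120511 μs.
End-to-end = 126000 μs.

126000 μs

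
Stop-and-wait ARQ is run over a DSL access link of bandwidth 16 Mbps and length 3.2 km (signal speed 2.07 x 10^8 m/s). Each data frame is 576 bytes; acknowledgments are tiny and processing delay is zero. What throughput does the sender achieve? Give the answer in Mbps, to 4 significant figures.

14.45 Mbps

t_tx = L/R = 4608/16000000 = 0.000288 s.
t_prop = 3200/2.07e+08 = 1.54589e-05 s; RTT = 3.09179e-05 s.
Cycle = t_tx + RTT = 0.000318918 s.
Throughput = L / cycle = 4608 / 0.000318918 = 14.45 Mbps.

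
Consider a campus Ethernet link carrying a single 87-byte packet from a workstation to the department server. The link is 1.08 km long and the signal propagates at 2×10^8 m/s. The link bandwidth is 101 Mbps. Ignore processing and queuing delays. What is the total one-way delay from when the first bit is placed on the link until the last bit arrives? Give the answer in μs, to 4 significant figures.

L = 87 × 8 = 696 bits.
Transmission delay = L/R = 696 / 101000000 = 6.89109 μs.
Propagation delay = d/s = 1080 m / 200000000 m/s = 5.4 μs.
Total = 12.29 μs.

12.29 μs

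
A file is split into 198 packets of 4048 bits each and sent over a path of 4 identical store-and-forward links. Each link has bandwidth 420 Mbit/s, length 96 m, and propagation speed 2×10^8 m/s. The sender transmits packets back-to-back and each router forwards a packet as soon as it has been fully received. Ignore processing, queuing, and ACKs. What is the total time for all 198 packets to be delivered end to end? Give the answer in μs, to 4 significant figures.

Per-hop transmission t_tx = L/R = 4048/420000000 = 9.6381 μs.
Per-hop propagation t_prop = 96/200000000 = 0.48 μs.
Pipeline fill: first packet needs 4·t_tx to clear all hops; remaining 197 packets each add one t_tx.
Total = (4+198-1)·t_tx + 4·t_prop = 201·9.6381 + 4·0.48 = 1939 μs.

1939 μs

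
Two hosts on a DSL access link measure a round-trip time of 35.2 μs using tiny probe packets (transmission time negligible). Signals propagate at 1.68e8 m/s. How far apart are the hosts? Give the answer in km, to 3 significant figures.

One-way propagation = RTT/2 = 17.6 μs.
d = s × t = 168000000 × 1.76e-05 = 2.96 km.

2.96 km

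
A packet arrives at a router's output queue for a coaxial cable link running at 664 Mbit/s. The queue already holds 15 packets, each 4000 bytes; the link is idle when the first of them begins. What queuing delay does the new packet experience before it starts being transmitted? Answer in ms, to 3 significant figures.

Each queued packet: L/R = 32000/664000000 = 0.0481928 ms.
15 queued → 0.722892 ms.
Queuing delay = 0.723 ms.

0.723 ms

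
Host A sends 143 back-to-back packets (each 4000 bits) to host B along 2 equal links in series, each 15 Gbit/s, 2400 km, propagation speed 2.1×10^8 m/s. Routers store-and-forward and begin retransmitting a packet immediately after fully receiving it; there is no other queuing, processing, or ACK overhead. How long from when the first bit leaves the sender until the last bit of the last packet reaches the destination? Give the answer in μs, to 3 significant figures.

Per-hop transmission t_tx = L/R = 4000/15000000000 = 0.266667 μs.
Per-hop propagation t_prop = 2400000/210000000 = 11428.6 μs.
Pipeline fill: first packet needs 2·t_tx to clear all hops; remaining 142 packets each add one t_tx.
Total = (2+143-1)·t_tx + 2·t_prop = 144·0.266667 + 2·11428.6 = 22900 μs.

22900 μs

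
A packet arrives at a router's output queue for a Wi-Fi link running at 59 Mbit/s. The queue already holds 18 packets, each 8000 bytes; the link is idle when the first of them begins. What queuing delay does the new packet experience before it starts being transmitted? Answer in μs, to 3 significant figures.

Each queued packet: L/R = 64000/59000000 = 1084.75 μs.
18 queued → 19525.4 μs.
Queuing delay = 19500 μs.

19500 μs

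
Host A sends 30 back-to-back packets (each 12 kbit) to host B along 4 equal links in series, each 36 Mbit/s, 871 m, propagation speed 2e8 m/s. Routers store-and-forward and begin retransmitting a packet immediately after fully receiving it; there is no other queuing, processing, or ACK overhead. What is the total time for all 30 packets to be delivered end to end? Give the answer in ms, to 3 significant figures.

11.0 ms

Per-hop transmission t_tx = L/R = 12000/36000000 = 0.333333 ms.
Per-hop propagation t_prop = 871/200000000 = 0.004355 ms.
Pipeline fill: first packet needs 4·t_tx to clear all hops; remaining 29 packets each add one t_tx.
Total = (4+30-1)·t_tx + 4·t_prop = 33·0.333333 + 4·0.004355 = 11.0 ms.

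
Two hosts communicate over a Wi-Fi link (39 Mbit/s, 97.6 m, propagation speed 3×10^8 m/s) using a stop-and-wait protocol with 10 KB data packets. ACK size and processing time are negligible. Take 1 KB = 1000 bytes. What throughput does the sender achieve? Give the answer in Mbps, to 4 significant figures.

t_tx = L/R = 80000/39000000 = 0.00205128 s.
t_prop = 97.6/300000000 = 3.25333e-07 s; RTT = 6.50667e-07 s.
Cycle = t_tx + RTT = 0.00205193 s.
Throughput = L / cycle = 80000 / 0.00205193 = 38.99 Mbps.

38.99 Mbps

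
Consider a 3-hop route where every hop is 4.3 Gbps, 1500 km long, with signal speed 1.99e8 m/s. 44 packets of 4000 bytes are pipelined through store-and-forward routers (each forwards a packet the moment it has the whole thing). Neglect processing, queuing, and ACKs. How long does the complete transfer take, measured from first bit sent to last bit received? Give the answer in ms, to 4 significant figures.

Per-hop transmission t_tx = L/R = 32000/4300000000 = 0.00744186 ms.
Per-hop propagation t_prop = 1500000/199000000 = 7.53769 ms.
Pipeline fill: first packet needs 3·t_tx to clear all hops; remaining 43 packets each add one t_tx.
Total = (3+44-1)·t_tx + 3·t_prop = 46·0.00744186 + 3·7.53769 = 22.96 ms.

22.96 ms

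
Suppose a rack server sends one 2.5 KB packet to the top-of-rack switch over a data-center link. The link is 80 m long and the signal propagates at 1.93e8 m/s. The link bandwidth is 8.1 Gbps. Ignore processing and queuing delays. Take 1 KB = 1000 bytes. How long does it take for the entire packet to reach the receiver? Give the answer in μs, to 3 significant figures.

L = 20000 bits.
Transmission delay = L/R = 20000 / 8100000000 = 2.46914 μs.
Propagation delay = d/s = 80 m / 193000000 m/s = 0.414508 μs.
Total = 2.88 μs.

2.88 μs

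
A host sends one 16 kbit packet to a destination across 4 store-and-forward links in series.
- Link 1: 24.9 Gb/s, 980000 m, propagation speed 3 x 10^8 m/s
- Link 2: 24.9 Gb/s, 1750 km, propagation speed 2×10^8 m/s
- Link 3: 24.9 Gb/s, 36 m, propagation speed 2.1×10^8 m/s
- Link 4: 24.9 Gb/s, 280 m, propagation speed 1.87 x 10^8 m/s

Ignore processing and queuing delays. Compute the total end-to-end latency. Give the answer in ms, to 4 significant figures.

12.02 ms

L = 16000 bits.
Transmission delay per hop = L/R = 16000/24900000000 = 0.00064257 ms; 4 hops → 0.00257028 ms.
Propagation delays (d/s per hop): 3.26667, 8.75, 0.000171429, 0.00149733 ms; sum = 12.0183 ms.
End-to-end = 12.02 ms.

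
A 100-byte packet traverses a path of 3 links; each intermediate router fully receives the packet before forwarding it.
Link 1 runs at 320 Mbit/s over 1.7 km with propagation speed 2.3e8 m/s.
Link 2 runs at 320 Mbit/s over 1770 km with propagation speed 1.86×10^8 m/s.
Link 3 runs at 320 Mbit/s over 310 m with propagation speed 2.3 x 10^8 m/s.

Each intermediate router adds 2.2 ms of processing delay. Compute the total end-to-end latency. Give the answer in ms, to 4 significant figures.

L = 100 × 8 = 800 bits.
Transmission delay per hop = L/R = 800/320000000 = 0.0025 ms; 3 hops → 0.0075 ms.
Propagation delays (d/s per hop): 0.0073913, 9.51613, 0.00134783 ms; sum = 9.52487 ms.
Processing at 2 router(s): 2 × 2.2 ms = 4.4 ms.
End-to-end = 13.93 ms.

13.93 ms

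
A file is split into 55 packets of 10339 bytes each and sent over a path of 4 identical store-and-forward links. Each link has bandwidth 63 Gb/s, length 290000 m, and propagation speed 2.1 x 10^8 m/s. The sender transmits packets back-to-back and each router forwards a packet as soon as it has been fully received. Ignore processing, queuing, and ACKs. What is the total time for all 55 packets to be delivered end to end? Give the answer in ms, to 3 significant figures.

Per-hop transmission t_tx = L/R = 82712/63000000000 = 0.00131289 ms.
Per-hop propagation t_prop = 290000/210000000 = 1.38095 ms.
Pipeline fill: first packet needs 4·t_tx to clear all hops; remaining 54 packets each add one t_tx.
Total = (4+55-1)·t_tx + 4·t_prop = 58·0.00131289 + 4·1.38095 = 5.60 ms.

5.60 ms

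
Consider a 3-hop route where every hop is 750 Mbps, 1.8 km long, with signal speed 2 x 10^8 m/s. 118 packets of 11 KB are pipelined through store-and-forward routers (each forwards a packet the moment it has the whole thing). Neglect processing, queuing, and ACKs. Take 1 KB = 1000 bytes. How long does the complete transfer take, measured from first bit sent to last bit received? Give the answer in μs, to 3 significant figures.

Per-hop transmission t_tx = L/R = 88000/750000000 = 117.333 μs.
Per-hop propagation t_prop = 1800/200000000 = 9 μs.
Pipeline fill: first packet needs 3·t_tx to clear all hops; remaining 117 packets each add one t_tx.
Total = (3+118-1)·t_tx + 3·t_prop = 120·117.333 + 3·9 = 14100 μs.

14100 μs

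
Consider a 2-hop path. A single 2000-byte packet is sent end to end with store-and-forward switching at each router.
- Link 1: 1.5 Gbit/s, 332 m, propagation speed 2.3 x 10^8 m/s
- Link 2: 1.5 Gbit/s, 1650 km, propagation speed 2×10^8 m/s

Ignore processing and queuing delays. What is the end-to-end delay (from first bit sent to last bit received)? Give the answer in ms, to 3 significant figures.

L = 2000 × 8 = 16000 bits.
Transmission delay per hop = L/R = 16000/1500000000 = 0.0106667 ms; 2 hops → 0.0213333 ms.
Propagation delays (d/s per hop): 0.00144348, 8.25 ms; sum = 8.25144 ms.
End-to-end = 8.27 ms.

8.27 ms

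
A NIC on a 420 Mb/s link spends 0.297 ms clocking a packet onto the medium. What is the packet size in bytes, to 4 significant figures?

L = R × t_tx = 420000000 b/s × 0.000297 s = 124740 bits.
In bytes: 124740 / 8 = 15590 bytes.

15590 bytes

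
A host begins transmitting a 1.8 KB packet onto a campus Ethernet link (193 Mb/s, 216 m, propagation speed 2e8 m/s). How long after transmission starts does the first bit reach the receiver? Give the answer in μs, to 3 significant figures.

1.08 μs

First bit experiences only propagation delay: d/s = 216/200000000 = 1.08 μs.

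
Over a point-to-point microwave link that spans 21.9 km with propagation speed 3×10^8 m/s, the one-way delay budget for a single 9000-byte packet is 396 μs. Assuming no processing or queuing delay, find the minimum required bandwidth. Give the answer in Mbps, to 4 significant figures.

L = 72000 bits.
Propagation delay = 21900 / 300000000 = 73 μs.
Transmission budget = 396 − 73 = 323 μs.
R ≥ L / t_tx = 72000 bits / 0.000323 s = 222.9 Mbps.

222.9 Mbps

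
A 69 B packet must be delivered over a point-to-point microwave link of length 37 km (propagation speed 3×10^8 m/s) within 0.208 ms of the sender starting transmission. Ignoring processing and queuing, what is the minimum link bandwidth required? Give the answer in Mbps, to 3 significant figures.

6.52 Mbps

L = 552 bits.
Propagation delay = 37000 / 300000000 = 0.123333 ms.
Transmission budget = 0.208 − 0.123333 = 0.0846667 ms.
R ≥ L / t_tx = 552 bits / 8.46667e-05 s = 6.52 Mbps.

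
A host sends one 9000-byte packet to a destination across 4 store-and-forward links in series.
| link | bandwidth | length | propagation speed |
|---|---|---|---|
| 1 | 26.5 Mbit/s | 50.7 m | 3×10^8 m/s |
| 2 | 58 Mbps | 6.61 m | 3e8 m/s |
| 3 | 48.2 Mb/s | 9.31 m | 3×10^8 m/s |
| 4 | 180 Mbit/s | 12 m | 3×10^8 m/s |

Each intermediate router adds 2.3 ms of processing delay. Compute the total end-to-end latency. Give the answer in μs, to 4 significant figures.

L = 9000 × 8 = 72000 bits.
Transmission delays (L/R per hop): 2716.98, 1241.38, 1493.78, 400 μs; sum = 5852.14 μs.
Propagation delays (d/s per hop): 0.169, 0.0220333, 0.0310333, 0.04 μs; sum = 0.262067 μs.
Processing at 3 router(s): 3 × 2.3 ms = 6900 μs.
End-to-end = 12750 μs.

12750 μs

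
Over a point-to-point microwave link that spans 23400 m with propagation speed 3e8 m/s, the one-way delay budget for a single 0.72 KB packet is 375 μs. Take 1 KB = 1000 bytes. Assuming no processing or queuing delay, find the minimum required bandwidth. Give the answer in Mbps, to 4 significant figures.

19.39 Mbps

L = 5760 bits.
Propagation delay = 23400 / 300000000 = 78 μs.
Transmission budget = 375 − 78 = 297 μs.
R ≥ L / t_tx = 5760 bits / 0.000297 s = 19.39 Mbps.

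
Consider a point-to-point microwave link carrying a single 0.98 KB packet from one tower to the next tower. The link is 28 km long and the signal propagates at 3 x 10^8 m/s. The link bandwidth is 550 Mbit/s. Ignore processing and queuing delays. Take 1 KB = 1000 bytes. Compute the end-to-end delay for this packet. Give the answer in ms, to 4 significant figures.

L = 7840 bits.
Transmission delay = L/R = 7840 / 550000000 = 0.0142545 ms.
Propagation delay = d/s = 28000 m / 300000000 m/s = 0.0933333 ms.
Total = 0.1076 ms.

0.1076 ms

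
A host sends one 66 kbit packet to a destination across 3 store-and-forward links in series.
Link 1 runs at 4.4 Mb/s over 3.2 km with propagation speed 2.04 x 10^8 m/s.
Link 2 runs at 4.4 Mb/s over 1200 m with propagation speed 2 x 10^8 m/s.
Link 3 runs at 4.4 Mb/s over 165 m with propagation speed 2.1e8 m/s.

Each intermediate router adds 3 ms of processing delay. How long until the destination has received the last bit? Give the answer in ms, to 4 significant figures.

51.02 ms

L = 66000 bits.
Transmission delay per hop = L/R = 66000/4400000 = 15 ms; 3 hops → 45 ms.
Propagation delays (d/s per hop): 0.0156863, 0.006, 0.000785714 ms; sum = 0.022472 ms.
Processing at 2 router(s): 2 × 3 ms = 6 ms.
End-to-end = 51.02 ms.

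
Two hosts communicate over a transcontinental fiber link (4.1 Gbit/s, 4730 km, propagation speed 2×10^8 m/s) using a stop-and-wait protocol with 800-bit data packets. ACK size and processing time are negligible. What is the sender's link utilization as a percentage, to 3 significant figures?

t_tx = L/R = 800/4.1e+09 = 1.95122e-07 s.
t_prop = 4730000/200000000 = 0.02365 s; RTT = 0.0473 s.
Cycle = t_tx + RTT = 0.0473002 s.
Utilization = t_tx / cycle = 1.95122e-07/0.0473002 = 0.000413 %.

0.000413 %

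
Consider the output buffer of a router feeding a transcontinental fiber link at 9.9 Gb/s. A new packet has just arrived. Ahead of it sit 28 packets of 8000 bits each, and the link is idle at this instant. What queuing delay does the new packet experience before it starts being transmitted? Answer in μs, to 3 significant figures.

Each queued packet: L/R = 8000/9900000000 = 0.808081 μs.
28 queued → 22.6263 μs.
Queuing delay = 22.6 μs.

22.6 μs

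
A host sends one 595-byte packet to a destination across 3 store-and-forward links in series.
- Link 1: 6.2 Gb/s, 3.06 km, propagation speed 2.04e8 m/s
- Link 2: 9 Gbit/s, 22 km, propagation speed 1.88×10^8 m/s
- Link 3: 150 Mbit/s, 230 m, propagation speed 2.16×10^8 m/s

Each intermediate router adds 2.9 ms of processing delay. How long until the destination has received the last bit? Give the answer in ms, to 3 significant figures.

5.97 ms

L = 595 × 8 = 4760 bits.
Transmission delays (L/R per hop): 0.000767742, 0.000528889, 0.0317333 ms; sum = 0.03303 ms.
Propagation delays (d/s per hop): 0.015, 0.117021, 0.00106481 ms; sum = 0.133086 ms.
Processing at 2 router(s): 2 × 2.9 ms = 5.8 ms.
End-to-end = 5.97 ms.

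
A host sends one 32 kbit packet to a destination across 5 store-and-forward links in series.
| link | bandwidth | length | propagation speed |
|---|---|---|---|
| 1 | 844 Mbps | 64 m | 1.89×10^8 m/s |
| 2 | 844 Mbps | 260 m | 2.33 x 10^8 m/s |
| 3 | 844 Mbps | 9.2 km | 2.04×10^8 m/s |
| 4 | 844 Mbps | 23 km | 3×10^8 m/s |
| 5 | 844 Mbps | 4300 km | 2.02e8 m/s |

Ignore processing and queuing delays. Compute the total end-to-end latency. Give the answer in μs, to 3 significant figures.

L = 32000 bits.
Transmission delay per hop = L/R = 32000/844000000 = 37.9147 μs; 5 hops → 189.573 μs.
Propagation delays (d/s per hop): 0.338624, 1.11588, 45.098, 76.6667, 21287.1 μs; sum = 21410.3 μs.
End-to-end = 21600 μs.

21600 μs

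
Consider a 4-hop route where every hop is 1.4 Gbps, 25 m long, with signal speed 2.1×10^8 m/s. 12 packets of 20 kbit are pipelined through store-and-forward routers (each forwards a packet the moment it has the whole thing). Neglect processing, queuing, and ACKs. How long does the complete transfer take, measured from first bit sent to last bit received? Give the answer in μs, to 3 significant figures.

215 μs

Per-hop transmission t_tx = L/R = 20000/1400000000 = 14.2857 μs.
Per-hop propagation t_prop = 25/210000000 = 0.119048 μs.
Pipeline fill: first packet needs 4·t_tx to clear all hops; remaining 11 packets each add one t_tx.
Total = (4+12-1)·t_tx + 4·t_prop = 15·14.2857 + 4·0.119048 = 215 μs.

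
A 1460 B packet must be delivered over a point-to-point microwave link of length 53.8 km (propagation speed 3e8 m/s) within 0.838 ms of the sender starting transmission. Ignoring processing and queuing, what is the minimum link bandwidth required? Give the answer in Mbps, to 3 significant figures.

L = 11680 bits.
Propagation delay = 53800 / 300000000 = 0.179333 ms.
Transmission budget = 0.838 − 0.179333 = 0.658667 ms.
R ≥ L / t_tx = 11680 bits / 0.000658667 s = 17.7 Mbps.

17.7 Mbps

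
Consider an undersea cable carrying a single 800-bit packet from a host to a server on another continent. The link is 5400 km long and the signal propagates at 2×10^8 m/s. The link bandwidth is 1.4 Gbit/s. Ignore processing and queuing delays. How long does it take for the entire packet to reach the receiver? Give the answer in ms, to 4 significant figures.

Transmission delay = L/R = 800 / 1400000000 = 0.000571429 ms.
Propagation delay = d/s = 5400000 m / 200000000 m/s = 27 ms.
Total = 27.00 ms.

27.00 ms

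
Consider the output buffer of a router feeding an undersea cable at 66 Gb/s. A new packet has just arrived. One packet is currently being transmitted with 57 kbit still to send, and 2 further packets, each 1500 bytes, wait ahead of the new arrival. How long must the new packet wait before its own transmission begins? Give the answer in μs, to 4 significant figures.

Each queued packet: L/R = 12000/66000000000 = 0.181818 μs.
2 queued → 0.363636 μs.
Plus remaining 57000 bits of current packet: 0.863636 μs.
Queuing delay = 1.227 μs.

1.227 μs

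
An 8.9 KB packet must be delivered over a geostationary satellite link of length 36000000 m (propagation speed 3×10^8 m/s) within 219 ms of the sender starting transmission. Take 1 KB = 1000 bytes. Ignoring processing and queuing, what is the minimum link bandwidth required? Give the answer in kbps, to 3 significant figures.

L = 71200 bits.
Propagation delay = 36000000 / 300000000 = 120 ms.
Transmission budget = 219 − 120 = 99 ms.
R ≥ L / t_tx = 71200 bits / 0.099 s = 719 kbps.

719 kbps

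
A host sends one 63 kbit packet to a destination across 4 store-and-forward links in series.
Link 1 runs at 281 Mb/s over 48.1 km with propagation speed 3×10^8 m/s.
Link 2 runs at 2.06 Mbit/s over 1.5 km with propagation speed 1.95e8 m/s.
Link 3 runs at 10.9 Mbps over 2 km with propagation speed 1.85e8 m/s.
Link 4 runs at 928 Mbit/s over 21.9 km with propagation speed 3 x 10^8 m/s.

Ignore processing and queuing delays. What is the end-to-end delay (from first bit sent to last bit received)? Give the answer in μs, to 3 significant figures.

36900 μs

L = 63000 bits.
Transmission delays (L/R per hop): 224.199, 30582.5, 5779.82, 67.8879 μs; sum = 36654.4 μs.
Propagation delays (d/s per hop): 160.333, 7.69231, 10.8108, 73 μs; sum = 251.836 μs.
End-to-end = 36900 μs.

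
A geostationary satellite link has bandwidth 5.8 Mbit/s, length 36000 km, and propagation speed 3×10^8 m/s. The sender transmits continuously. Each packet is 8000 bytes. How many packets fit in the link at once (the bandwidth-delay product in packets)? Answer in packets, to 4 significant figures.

Propagation delay = 36000000 / 300000000 = 0.12 s.
BDP = R × t_prop = 5800000 × 0.12 = 696000 bits.
In packets of 64000 bits: 10.88 packets.

10.88 packets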